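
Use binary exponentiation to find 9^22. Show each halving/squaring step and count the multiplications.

Computing 9^22 by squaring (build up from 9^1; each line after the first costs one multiplication):

9^1 = 9
9^2 = (9^1)^2 = 9^2 = 81
9^4 = (9^2)^2 = 81^2 = 6561
9^5 = 9 * 9^4 = 9 * 6561 = 59049
9^10 = (9^5)^2 = 59049^2 = 3486784401
9^11 = 9 * 9^10 = 9 * 3486784401 = 31381059609
9^22 = (9^11)^2 = 31381059609^2 = 984770902183611232881

Result: 984770902183611232881
Multiplications needed: 6 (6 lines after 9^1)

9^22 = 984770902183611232881. Using exponentiation by squaring, this requires 6 multiplications. The key idea: if the exponent is even, square the half-power; if odd, multiply by the base once.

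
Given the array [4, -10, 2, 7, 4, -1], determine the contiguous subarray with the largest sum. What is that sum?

Using Kadane's algorithm on [4, -10, 2, 7, 4, -1]:

Scanning through the array:
Position 1 (value -10): max_ending_here = -6, max_so_far = 4
Position 2 (value 2): max_ending_here = 2, max_so_far = 4
Position 3 (value 7): max_ending_here = 9, max_so_far = 9
Position 4 (value 4): max_ending_here = 13, max_so_far = 13
Position 5 (value -1): max_ending_here = 12, max_so_far = 13

Maximum subarray: [2, 7, 4]
Maximum sum: 13

The maximum subarray is [2, 7, 4] with sum 13. This subarray runs from index 2 to index 4.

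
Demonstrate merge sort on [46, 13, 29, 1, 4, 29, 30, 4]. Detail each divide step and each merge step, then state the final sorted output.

Merge sort trace:

Split: [46, 13, 29, 1, 4, 29, 30, 4] -> [46, 13, 29, 1] and [4, 29, 30, 4]
  Split: [46, 13, 29, 1] -> [46, 13] and [29, 1]
    Split: [46, 13] -> [46] and [13]
    Merge: [46] + [13] -> [13, 46]
    Split: [29, 1] -> [29] and [1]
    Merge: [29] + [1] -> [1, 29]
  Merge: [13, 46] + [1, 29] -> [1, 13, 29, 46]
  Split: [4, 29, 30, 4] -> [4, 29] and [30, 4]
    Split: [4, 29] -> [4] and [29]
    Merge: [4] + [29] -> [4, 29]
    Split: [30, 4] -> [30] and [4]
    Merge: [30] + [4] -> [4, 30]
  Merge: [4, 29] + [4, 30] -> [4, 4, 29, 30]
Merge: [1, 13, 29, 46] + [4, 4, 29, 30] -> [1, 4, 4, 13, 29, 29, 30, 46]

Final sorted array: [1, 4, 4, 13, 29, 29, 30, 46]

The merge sort proceeds by recursively splitting the array and merging sorted halves.
After all merges, the sorted array is [1, 4, 4, 13, 29, 29, 30, 46].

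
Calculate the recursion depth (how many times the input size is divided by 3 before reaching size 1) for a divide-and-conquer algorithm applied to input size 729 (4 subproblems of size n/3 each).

For divide and conquer with division factor 3:

Problem sizes at each level:
Level 0: 729
Level 1: 243
Level 2: 81
Level 3: 27
Level 4: 9
Level 5: 3
Level 6: 1

The root is level 0 and the size-1 base case is level 6 (the tree spans levels 0 through 6, i.e. 7 levels counting the root), so the depth is the number of divisions: log_3(729) = 6

The recursion tree depth is log_3(729) = 6. At each level, the problem size is divided by 3, so it takes 6 divisions to reduce to a base case of size 1. The algorithm makes 4 recursive calls at each level.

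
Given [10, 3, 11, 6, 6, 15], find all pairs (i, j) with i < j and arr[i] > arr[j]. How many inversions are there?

Finding inversions in [10, 3, 11, 6, 6, 15]:

(0, 1): arr[0]=10 > arr[1]=3
(0, 3): arr[0]=10 > arr[3]=6
(0, 4): arr[0]=10 > arr[4]=6
(2, 3): arr[2]=11 > arr[3]=6
(2, 4): arr[2]=11 > arr[4]=6

Total inversions: 5

The array has 5 inversion(s): (0,1), (0,3), (0,4), (2,3), (2,4). Each pair (i,j) satisfies i < j and arr[i] > arr[j].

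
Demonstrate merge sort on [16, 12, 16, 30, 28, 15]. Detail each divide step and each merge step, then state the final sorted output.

Merge sort trace:

Split: [16, 12, 16, 30, 28, 15] -> [16, 12, 16] and [30, 28, 15]
  Split: [16, 12, 16] -> [16] and [12, 16]
    Split: [12, 16] -> [12] and [16]
    Merge: [12] + [16] -> [12, 16]
  Merge: [16] + [12, 16] -> [12, 16, 16]
  Split: [30, 28, 15] -> [30] and [28, 15]
    Split: [28, 15] -> [28] and [15]
    Merge: [28] + [15] -> [15, 28]
  Merge: [30] + [15, 28] -> [15, 28, 30]
Merge: [12, 16, 16] + [15, 28, 30] -> [12, 15, 16, 16, 28, 30]

Final sorted array: [12, 15, 16, 16, 28, 30]

The merge sort proceeds by recursively splitting the array and merging sorted halves.
After all merges, the sorted array is [12, 15, 16, 16, 28, 30].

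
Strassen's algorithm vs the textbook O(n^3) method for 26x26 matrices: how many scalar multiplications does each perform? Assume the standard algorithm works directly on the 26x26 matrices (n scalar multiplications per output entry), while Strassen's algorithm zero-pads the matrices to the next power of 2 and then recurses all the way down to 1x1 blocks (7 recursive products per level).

Matrix multiplication for 26x26 matrices:

Strassen's algorithm requires power-of-2 dimensions. Pad 26x26 to 32x32 (next power of 2).

Standard algorithm: 26^3 = 17576 multiplications
Strassen's algorithm: 7^(log2(32)) = 7^5 = 16807 multiplications
Savings: 17576 - 16807 = 769 multiplications

Standard: 17576 multiplications (26^3). Strassen: 16807 multiplications (7^5, after padding to 32x32). Strassen reduces 8 recursive multiplications to 7 at each level.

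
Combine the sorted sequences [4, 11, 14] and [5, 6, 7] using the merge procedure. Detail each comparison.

Merging process:

Compare 4 vs 5: take 4 from left. Merged: [4]
Compare 11 vs 5: take 5 from right. Merged: [4, 5]
Compare 11 vs 6: take 6 from right. Merged: [4, 5, 6]
Compare 11 vs 7: take 7 from right. Merged: [4, 5, 6, 7]
Append remaining from left: [11, 14]. Merged: [4, 5, 6, 7, 11, 14]

Final merged array: [4, 5, 6, 7, 11, 14]
Total comparisons: 4

The merged array is [4, 5, 6, 7, 11, 14], requiring 4 comparisons. The merge step runs in O(n) time where n is the total number of elements.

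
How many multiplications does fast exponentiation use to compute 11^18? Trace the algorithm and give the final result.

Computing 11^18 by squaring (build up from 11^1; each line after the first costs one multiplication):

11^1 = 11
11^2 = (11^1)^2 = 11^2 = 121
11^4 = (11^2)^2 = 121^2 = 14641
11^8 = (11^4)^2 = 14641^2 = 214358881
11^9 = 11 * 11^8 = 11 * 214358881 = 2357947691
11^18 = (11^9)^2 = 2357947691^2 = 5559917313492231481

Result: 5559917313492231481
Multiplications needed: 5 (5 lines after 11^1)

11^18 = 5559917313492231481. Using exponentiation by squaring, this requires 5 multiplications. The key idea: if the exponent is even, square the half-power; if odd, multiply by the base once.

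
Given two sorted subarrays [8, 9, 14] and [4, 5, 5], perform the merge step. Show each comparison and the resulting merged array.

Merging process:

Compare 8 vs 4: take 4 from right. Merged: [4]
Compare 8 vs 5: take 5 from right. Merged: [4, 5]
Compare 8 vs 5: take 5 from right. Merged: [4, 5, 5]
Append remaining from left: [8, 9, 14]. Merged: [4, 5, 5, 8, 9, 14]

Final merged array: [4, 5, 5, 8, 9, 14]
Total comparisons: 3

The merged array is [4, 5, 5, 8, 9, 14], requiring 3 comparisons. The merge step runs in O(n) time where n is the total number of elements.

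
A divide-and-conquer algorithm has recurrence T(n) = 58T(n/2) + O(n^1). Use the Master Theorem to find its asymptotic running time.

Master Theorem for T(n) = 58T(n/2) + O(n^1):

a = 58, b = 2, c = 1
log_b(a) = log_2(58) = 5.8580

Case 1: c = 1 < log_2(58) = 5.8580
T(n) = O(n^(log_2 58))

For T(n) = 58T(n/2) + O(n^1): log_2(58) = 5.8580. This is Case 1 of the Master Theorem (c < log_b(a), work dominated by leaves), giving O(n^(log_2 58)).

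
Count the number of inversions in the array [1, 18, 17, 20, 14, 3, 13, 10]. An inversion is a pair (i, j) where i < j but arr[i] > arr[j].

Finding inversions in [1, 18, 17, 20, 14, 3, 13, 10]:

(1, 2): arr[1]=18 > arr[2]=17
(1, 4): arr[1]=18 > arr[4]=14
(1, 5): arr[1]=18 > arr[5]=3
(1, 6): arr[1]=18 > arr[6]=13
(1, 7): arr[1]=18 > arr[7]=10
(2, 4): arr[2]=17 > arr[4]=14
(2, 5): arr[2]=17 > arr[5]=3
(2, 6): arr[2]=17 > arr[6]=13
(2, 7): arr[2]=17 > arr[7]=10
(3, 4): arr[3]=20 > arr[4]=14
(3, 5): arr[3]=20 > arr[5]=3
(3, 6): arr[3]=20 > arr[6]=13
(3, 7): arr[3]=20 > arr[7]=10
(4, 5): arr[4]=14 > arr[5]=3
(4, 6): arr[4]=14 > arr[6]=13
(4, 7): arr[4]=14 > arr[7]=10
(6, 7): arr[6]=13 > arr[7]=10

Total inversions: 17

The array has 17 inversion(s): (1,2), (1,4), (1,5), (1,6), (1,7), (2,4), (2,5), (2,6), (2,7), (3,4), (3,5), (3,6), (3,7), (4,5), (4,6), (4,7), (6,7). Each pair (i,j) satisfies i < j and arr[i] > arr[j].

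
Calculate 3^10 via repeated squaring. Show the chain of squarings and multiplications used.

Computing 3^10 by squaring (build up from 3^1; each line after the first costs one multiplication):

3^1 = 3
3^2 = (3^1)^2 = 3^2 = 9
3^4 = (3^2)^2 = 9^2 = 81
3^5 = 3 * 3^4 = 3 * 81 = 243
3^10 = (3^5)^2 = 243^2 = 59049

Result: 59049
Multiplications needed: 4 (4 lines after 3^1)

3^10 = 59049. Using exponentiation by squaring, this requires 4 multiplications. The key idea: if the exponent is even, square the half-power; if odd, multiply by the base once.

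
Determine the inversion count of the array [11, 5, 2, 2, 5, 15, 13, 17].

Finding inversions in [11, 5, 2, 2, 5, 15, 13, 17]:

(0, 1): arr[0]=11 > arr[1]=5
(0, 2): arr[0]=11 > arr[2]=2
(0, 3): arr[0]=11 > arr[3]=2
(0, 4): arr[0]=11 > arr[4]=5
(1, 2): arr[1]=5 > arr[2]=2
(1, 3): arr[1]=5 > arr[3]=2
(5, 6): arr[5]=15 > arr[6]=13

Total inversions: 7

The array has 7 inversion(s): (0,1), (0,2), (0,3), (0,4), (1,2), (1,3), (5,6). Each pair (i,j) satisfies i < j and arr[i] > arr[j].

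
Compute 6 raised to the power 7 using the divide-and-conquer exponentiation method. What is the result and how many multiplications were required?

Computing 6^7 by squaring (build up from 6^1; each line after the first costs one multiplication):

6^1 = 6
6^2 = (6^1)^2 = 6^2 = 36
6^3 = 6 * 6^2 = 6 * 36 = 216
6^6 = (6^3)^2 = 216^2 = 46656
6^7 = 6 * 6^6 = 6 * 46656 = 279936

Result: 279936
Multiplications needed: 4 (4 lines after 6^1)

6^7 = 279936. Using exponentiation by squaring, this requires 4 multiplications. The key idea: if the exponent is even, square the half-power; if odd, multiply by the base once.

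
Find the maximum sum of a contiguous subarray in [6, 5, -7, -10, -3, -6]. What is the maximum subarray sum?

Using Kadane's algorithm on [6, 5, -7, -10, -3, -6]:

Scanning through the array:
Position 1 (value 5): max_ending_here = 11, max_so_far = 11
Position 2 (value -7): max_ending_here = 4, max_so_far = 11
Position 3 (value -10): max_ending_here = -6, max_so_far = 11
Position 4 (value -3): max_ending_here = -3, max_so_far = 11
Position 5 (value -6): max_ending_here = -6, max_so_far = 11

Maximum subarray: [6, 5]
Maximum sum: 11

The maximum subarray is [6, 5] with sum 11. This subarray runs from index 0 to index 1.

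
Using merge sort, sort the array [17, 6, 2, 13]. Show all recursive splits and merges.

Merge sort trace:

Split: [17, 6, 2, 13] -> [17, 6] and [2, 13]
  Split: [17, 6] -> [17] and [6]
  Merge: [17] + [6] -> [6, 17]
  Split: [2, 13] -> [2] and [13]
  Merge: [2] + [13] -> [2, 13]
Merge: [6, 17] + [2, 13] -> [2, 6, 13, 17]

Final sorted array: [2, 6, 13, 17]

The merge sort proceeds by recursively splitting the array and merging sorted halves.
After all merges, the sorted array is [2, 6, 13, 17].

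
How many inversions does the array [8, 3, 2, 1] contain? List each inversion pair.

Finding inversions in [8, 3, 2, 1]:

(0, 1): arr[0]=8 > arr[1]=3
(0, 2): arr[0]=8 > arr[2]=2
(0, 3): arr[0]=8 > arr[3]=1
(1, 2): arr[1]=3 > arr[2]=2
(1, 3): arr[1]=3 > arr[3]=1
(2, 3): arr[2]=2 > arr[3]=1

Total inversions: 6

The array has 6 inversion(s): (0,1), (0,2), (0,3), (1,2), (1,3), (2,3). Each pair (i,j) satisfies i < j and arr[i] > arr[j].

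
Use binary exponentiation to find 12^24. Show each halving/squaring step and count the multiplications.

Computing 12^24 by squaring (build up from 12^1; each line after the first costs one multiplication):

12^1 = 12
12^2 = (12^1)^2 = 12^2 = 144
12^3 = 12 * 12^2 = 12 * 144 = 1728
12^6 = (12^3)^2 = 1728^2 = 2985984
12^12 = (12^6)^2 = 2985984^2 = 8916100448256
12^24 = (12^12)^2 = 8916100448256^2 = 79496847203390844133441536

Result: 79496847203390844133441536
Multiplications needed: 5 (5 lines after 12^1)

12^24 = 79496847203390844133441536. Using exponentiation by squaring, this requires 5 multiplications. The key idea: if the exponent is even, square the half-power; if odd, multiply by the base once.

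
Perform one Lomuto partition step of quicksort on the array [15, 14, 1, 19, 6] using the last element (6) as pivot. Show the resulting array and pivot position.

Lomuto partition with pivot = 6:

Initial array: [15, 14, 1, 19, 6]

arr[0]=15 > 6: no swap
arr[1]=14 > 6: no swap
arr[2]=1 <= 6: swap with position 0, array becomes [1, 14, 15, 19, 6]
arr[3]=19 > 6: no swap

Place pivot at position 1: [1, 6, 15, 19, 14]
Pivot position: 1

After partitioning with pivot 6, the array becomes [1, 6, 15, 19, 14]. The pivot is placed at index 1. All elements to the left of the pivot are <= 6, and all elements to the right are > 6.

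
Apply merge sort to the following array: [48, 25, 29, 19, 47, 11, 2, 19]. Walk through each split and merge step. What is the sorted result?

Merge sort trace:

Split: [48, 25, 29, 19, 47, 11, 2, 19] -> [48, 25, 29, 19] and [47, 11, 2, 19]
  Split: [48, 25, 29, 19] -> [48, 25] and [29, 19]
    Split: [48, 25] -> [48] and [25]
    Merge: [48] + [25] -> [25, 48]
    Split: [29, 19] -> [29] and [19]
    Merge: [29] + [19] -> [19, 29]
  Merge: [25, 48] + [19, 29] -> [19, 25, 29, 48]
  Split: [47, 11, 2, 19] -> [47, 11] and [2, 19]
    Split: [47, 11] -> [47] and [11]
    Merge: [47] + [11] -> [11, 47]
    Split: [2, 19] -> [2] and [19]
    Merge: [2] + [19] -> [2, 19]
  Merge: [11, 47] + [2, 19] -> [2, 11, 19, 47]
Merge: [19, 25, 29, 48] + [2, 11, 19, 47] -> [2, 11, 19, 19, 25, 29, 47, 48]

Final sorted array: [2, 11, 19, 19, 25, 29, 47, 48]

The merge sort proceeds by recursively splitting the array and merging sorted halves.
After all merges, the sorted array is [2, 11, 19, 19, 25, 29, 47, 48].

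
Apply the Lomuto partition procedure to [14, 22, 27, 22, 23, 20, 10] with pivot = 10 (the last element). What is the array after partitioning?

Lomuto partition with pivot = 10:

Initial array: [14, 22, 27, 22, 23, 20, 10]

arr[0]=14 > 10: no swap
arr[1]=22 > 10: no swap
arr[2]=27 > 10: no swap
arr[3]=22 > 10: no swap
arr[4]=23 > 10: no swap
arr[5]=20 > 10: no swap

Place pivot at position 0: [10, 22, 27, 22, 23, 20, 14]
Pivot position: 0

After partitioning with pivot 10, the array becomes [10, 22, 27, 22, 23, 20, 14]. The pivot is placed at index 0. All elements to the left of the pivot are <= 10, and all elements to the right are > 10.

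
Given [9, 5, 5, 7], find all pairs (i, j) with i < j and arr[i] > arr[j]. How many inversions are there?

Finding inversions in [9, 5, 5, 7]:

(0, 1): arr[0]=9 > arr[1]=5
(0, 2): arr[0]=9 > arr[2]=5
(0, 3): arr[0]=9 > arr[3]=7

Total inversions: 3

The array has 3 inversion(s): (0,1), (0,2), (0,3). Each pair (i,j) satisfies i < j and arr[i] > arr[j].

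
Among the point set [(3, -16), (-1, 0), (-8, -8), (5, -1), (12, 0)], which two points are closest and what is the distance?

Computing all pairwise distances among 5 points:

d((3, -16), (-1, 0)) = 16.4924
d((3, -16), (-8, -8)) = 13.6015
d((3, -16), (5, -1)) = 15.1327
d((3, -16), (12, 0)) = 18.3576
d((-1, 0), (-8, -8)) = 10.6301
d((-1, 0), (5, -1)) = 6.0828 <-- minimum
d((-1, 0), (12, 0)) = 13.0
d((-8, -8), (5, -1)) = 14.7648
d((-8, -8), (12, 0)) = 21.5407
d((5, -1), (12, 0)) = 7.0711

Closest pair: (-1, 0) and (5, -1) with distance 6.0828

The closest pair is (-1, 0) and (5, -1) with Euclidean distance 6.0828. For 5 points, brute-force pairwise comparison is shown above. For large n, the divide-and-conquer algorithm (sort by x, recurse on halves, check the dividing strip) achieves O(n log n).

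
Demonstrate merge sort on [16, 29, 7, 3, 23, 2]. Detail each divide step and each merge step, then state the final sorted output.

Merge sort trace:

Split: [16, 29, 7, 3, 23, 2] -> [16, 29, 7] and [3, 23, 2]
  Split: [16, 29, 7] -> [16] and [29, 7]
    Split: [29, 7] -> [29] and [7]
    Merge: [29] + [7] -> [7, 29]
  Merge: [16] + [7, 29] -> [7, 16, 29]
  Split: [3, 23, 2] -> [3] and [23, 2]
    Split: [23, 2] -> [23] and [2]
    Merge: [23] + [2] -> [2, 23]
  Merge: [3] + [2, 23] -> [2, 3, 23]
Merge: [7, 16, 29] + [2, 3, 23] -> [2, 3, 7, 16, 23, 29]

Final sorted array: [2, 3, 7, 16, 23, 29]

The merge sort proceeds by recursively splitting the array and merging sorted halves.
After all merges, the sorted array is [2, 3, 7, 16, 23, 29].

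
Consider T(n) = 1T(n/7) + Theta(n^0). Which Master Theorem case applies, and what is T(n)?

Master Theorem for T(n) = 1T(n/7) + O(n^0):

a = 1, b = 7, c = 0
log_b(a) = log_7(1) = 0.0000

Case 2: c = 0 = log_7(1) = 0.0000
T(n) = O(n^0 log n) = O(log n)

For T(n) = 1T(n/7) + O(n^0): log_7(1) = 0.0000. This is Case 2 of the Master Theorem (c = log_b(a), equal work at all levels), giving O(log n).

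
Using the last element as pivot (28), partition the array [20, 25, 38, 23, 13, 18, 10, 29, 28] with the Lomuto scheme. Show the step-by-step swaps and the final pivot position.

Lomuto partition with pivot = 28:

Initial array: [20, 25, 38, 23, 13, 18, 10, 29, 28]

arr[0]=20 <= 28: swap with position 0, array becomes [20, 25, 38, 23, 13, 18, 10, 29, 28]
arr[1]=25 <= 28: swap with position 1, array becomes [20, 25, 38, 23, 13, 18, 10, 29, 28]
arr[2]=38 > 28: no swap
arr[3]=23 <= 28: swap with position 2, array becomes [20, 25, 23, 38, 13, 18, 10, 29, 28]
arr[4]=13 <= 28: swap with position 3, array becomes [20, 25, 23, 13, 38, 18, 10, 29, 28]
arr[5]=18 <= 28: swap with position 4, array becomes [20, 25, 23, 13, 18, 38, 10, 29, 28]
arr[6]=10 <= 28: swap with position 5, array becomes [20, 25, 23, 13, 18, 10, 38, 29, 28]
arr[7]=29 > 28: no swap

Place pivot at position 6: [20, 25, 23, 13, 18, 10, 28, 29, 38]
Pivot position: 6

After partitioning with pivot 28, the array becomes [20, 25, 23, 13, 18, 10, 28, 29, 38]. The pivot is placed at index 6. All elements to the left of the pivot are <= 28, and all elements to the right are > 28.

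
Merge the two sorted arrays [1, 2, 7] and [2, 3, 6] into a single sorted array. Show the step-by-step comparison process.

Merging process:

Compare 1 vs 2: take 1 from left. Merged: [1]
Compare 2 vs 2: take 2 from left. Merged: [1, 2]
Compare 7 vs 2: take 2 from right. Merged: [1, 2, 2]
Compare 7 vs 3: take 3 from right. Merged: [1, 2, 2, 3]
Compare 7 vs 6: take 6 from right. Merged: [1, 2, 2, 3, 6]
Append remaining from left: [7]. Merged: [1, 2, 2, 3, 6, 7]

Final merged array: [1, 2, 2, 3, 6, 7]
Total comparisons: 5

The merged array is [1, 2, 2, 3, 6, 7], requiring 5 comparisons. The merge step runs in O(n) time where n is the total number of elements.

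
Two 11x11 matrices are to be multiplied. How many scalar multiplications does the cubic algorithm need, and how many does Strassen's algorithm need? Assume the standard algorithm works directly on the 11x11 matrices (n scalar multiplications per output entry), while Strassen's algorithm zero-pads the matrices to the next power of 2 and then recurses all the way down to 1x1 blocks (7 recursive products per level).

Matrix multiplication for 11x11 matrices:

Strassen's algorithm requires power-of-2 dimensions. Pad 11x11 to 16x16 (next power of 2).

Standard algorithm: 11^3 = 1331 multiplications
Strassen's algorithm: 7^(log2(16)) = 7^4 = 2401 multiplications
Difference: 1331 - 2401 = -1070 (Strassen uses MORE here due to padding overhead — for small or just-over-power-of-2 n, padding can outweigh the per-level savings)

Standard: 1331 multiplications (11^3). Strassen: 2401 multiplications (7^4, after padding to 16x16). Strassen reduces 8 recursive multiplications to 7 at each level.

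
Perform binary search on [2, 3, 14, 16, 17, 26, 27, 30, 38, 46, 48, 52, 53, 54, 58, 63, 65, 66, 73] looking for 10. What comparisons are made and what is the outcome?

Binary search for 10 in [2, 3, 14, 16, 17, 26, 27, 30, 38, 46, 48, 52, 53, 54, 58, 63, 65, 66, 73]:

lo=0, hi=18, mid=9, arr[mid]=46 -> 46 > 10, search left half
lo=0, hi=8, mid=4, arr[mid]=17 -> 17 > 10, search left half
lo=0, hi=3, mid=1, arr[mid]=3 -> 3 < 10, search right half
lo=2, hi=3, mid=2, arr[mid]=14 -> 14 > 10, search left half
lo=2 > hi=1, target 10 not found

Binary search determines that 10 is not in the array after 4 comparisons. The search space was exhausted without finding the target.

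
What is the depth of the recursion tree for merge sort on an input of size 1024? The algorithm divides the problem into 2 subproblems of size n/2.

For divide and conquer with division factor 2:

Problem sizes at each level:
Level 0: 1024
Level 1: 512
Level 2: 256
Level 3: 128
Level 4: 64
Level 5: 32
Level 6: 16
Level 7: 8
Level 8: 4
Level 9: 2
Level 10: 1

The root is level 0 and the size-1 base case is level 10 (the tree spans levels 0 through 10, i.e. 11 levels counting the root), so the depth is the number of divisions: log_2(1024) = 10

The recursion tree depth is log_2(1024) = 10. At each level, the problem size is divided by 2, so it takes 10 divisions to reduce to a base case of size 1. The algorithm makes 2 recursive calls at each level.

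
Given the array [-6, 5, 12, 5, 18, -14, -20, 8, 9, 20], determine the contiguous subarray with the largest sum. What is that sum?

Using Kadane's algorithm on [-6, 5, 12, 5, 18, -14, -20, 8, 9, 20]:

Scanning through the array:
Position 1 (value 5): max_ending_here = 5, max_so_far = 5
Position 2 (value 12): max_ending_here = 17, max_so_far = 17
Position 3 (value 5): max_ending_here = 22, max_so_far = 22
Position 4 (value 18): max_ending_here = 40, max_so_far = 40
Position 5 (value -14): max_ending_here = 26, max_so_far = 40
Position 6 (value -20): max_ending_here = 6, max_so_far = 40
Position 7 (value 8): max_ending_here = 14, max_so_far = 40
Position 8 (value 9): max_ending_here = 23, max_so_far = 40
Position 9 (value 20): max_ending_here = 43, max_so_far = 43

Maximum subarray: [5, 12, 5, 18, -14, -20, 8, 9, 20]
Maximum sum: 43

The maximum subarray is [5, 12, 5, 18, -14, -20, 8, 9, 20] with sum 43. This subarray runs from index 1 to index 9.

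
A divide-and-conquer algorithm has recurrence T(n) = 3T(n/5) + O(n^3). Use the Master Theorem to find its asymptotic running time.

Master Theorem for T(n) = 3T(n/5) + O(n^3):

a = 3, b = 5, c = 3
log_b(a) = log_5(3) = 0.6826

Case 3: c = 3 > log_5(3) = 0.6826
T(n) = O(n^3) = O(n^3)

For T(n) = 3T(n/5) + O(n^3): log_5(3) = 0.6826. This is Case 3 of the Master Theorem (c > log_b(a), work dominated by root), giving O(n^3).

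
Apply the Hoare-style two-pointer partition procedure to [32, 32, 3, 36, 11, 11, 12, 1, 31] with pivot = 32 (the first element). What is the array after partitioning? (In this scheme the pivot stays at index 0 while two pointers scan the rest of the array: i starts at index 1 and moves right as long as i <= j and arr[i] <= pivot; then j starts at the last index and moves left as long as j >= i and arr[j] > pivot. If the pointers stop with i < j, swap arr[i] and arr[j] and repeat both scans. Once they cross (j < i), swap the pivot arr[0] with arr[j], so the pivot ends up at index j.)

Hoare-style two-pointer partition with pivot = 32:

Initial array: [32, 32, 3, 36, 11, 11, 12, 1, 31]

Pointers start at i = 1, j = 8.
i stops at index 3 (arr[3]=36 > 32), j stops at index 8 (arr[8]=31 <= 32): swap arr[3] and arr[8], array becomes [32, 32, 3, 31, 11, 11, 12, 1, 36]
i ends at 8, j ends at 7: the pointers have crossed (j < i), so scanning stops.

Swap pivot arr[0] with arr[7] to place pivot at position 7: [1, 32, 3, 31, 11, 11, 12, 32, 36]
Pivot position: 7

After partitioning with pivot 32, the array becomes [1, 32, 3, 31, 11, 11, 12, 32, 36]. The pivot is placed at index 7. All elements to the left of the pivot are <= 32, and all elements to the right are > 32.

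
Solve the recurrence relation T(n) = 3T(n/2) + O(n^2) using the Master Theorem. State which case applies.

Master Theorem for T(n) = 3T(n/2) + O(n^2):

a = 3, b = 2, c = 2
log_b(a) = log_2(3) = 1.5850

Case 3: c = 2 > log_2(3) = 1.5850
T(n) = O(n^2) = O(n^2)

For T(n) = 3T(n/2) + O(n^2): log_2(3) = 1.5850. This is Case 3 of the Master Theorem (c > log_b(a), work dominated by root), giving O(n^2).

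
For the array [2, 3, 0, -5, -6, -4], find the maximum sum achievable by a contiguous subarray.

Using Kadane's algorithm on [2, 3, 0, -5, -6, -4]:

Scanning through the array:
Position 1 (value 3): max_ending_here = 5, max_so_far = 5
Position 2 (value 0): max_ending_here = 5, max_so_far = 5
Position 3 (value -5): max_ending_here = 0, max_so_far = 5
Position 4 (value -6): max_ending_here = -6, max_so_far = 5
Position 5 (value -4): max_ending_here = -4, max_so_far = 5

Maximum subarray: [2, 3]
Maximum sum: 5

The maximum subarray is [2, 3] with sum 5. This subarray runs from index 0 to index 1.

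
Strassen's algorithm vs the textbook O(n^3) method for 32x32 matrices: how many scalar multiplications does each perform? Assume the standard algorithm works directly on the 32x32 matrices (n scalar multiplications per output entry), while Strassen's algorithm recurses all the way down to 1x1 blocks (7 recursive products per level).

Matrix multiplication for 32x32 matrices:

Standard algorithm: 32^3 = 32768 multiplications
Strassen's algorithm: 7^(log2(32)) = 7^5 = 16807 multiplications
Savings: 32768 - 16807 = 15961 multiplications

Standard: 32768 multiplications (32^3). Strassen: 16807 multiplications (7^5). Strassen reduces 8 recursive multiplications to 7 at each level.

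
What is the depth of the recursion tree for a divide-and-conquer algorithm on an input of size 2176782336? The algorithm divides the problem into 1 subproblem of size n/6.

For divide and conquer with division factor 6:

Problem sizes at each level:
Level 0: 2176782336
Level 1: 362797056
Level 2: 60466176
Level 3: 10077696
Level 4: 1679616
Level 5: 279936
Level 6: 46656
Level 7: 7776
Level 8: 1296
Level 9: 216
Level 10: 36
Level 11: 6
Level 12: 1

The root is level 0 and the size-1 base case is level 12 (the tree spans levels 0 through 12, i.e. 13 levels counting the root), so the depth is the number of divisions: log_6(2176782336) = 12

The recursion tree depth is log_6(2176782336) = 12. At each level, the problem size is divided by 6, so it takes 12 divisions to reduce to a base case of size 1. The algorithm makes 1 recursive call at each level.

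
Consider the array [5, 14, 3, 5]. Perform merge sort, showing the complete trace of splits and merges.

Merge sort trace:

Split: [5, 14, 3, 5] -> [5, 14] and [3, 5]
  Split: [5, 14] -> [5] and [14]
  Merge: [5] + [14] -> [5, 14]
  Split: [3, 5] -> [3] and [5]
  Merge: [3] + [5] -> [3, 5]
Merge: [5, 14] + [3, 5] -> [3, 5, 5, 14]

Final sorted array: [3, 5, 5, 14]

The merge sort proceeds by recursively splitting the array and merging sorted halves.
After all merges, the sorted array is [3, 5, 5, 14].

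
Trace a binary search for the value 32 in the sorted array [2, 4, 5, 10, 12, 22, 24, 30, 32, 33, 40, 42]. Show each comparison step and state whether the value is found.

Binary search for 32 in [2, 4, 5, 10, 12, 22, 24, 30, 32, 33, 40, 42]:

lo=0, hi=11, mid=5, arr[mid]=22 -> 22 < 32, search right half
lo=6, hi=11, mid=8, arr[mid]=32 -> Found target at index 8!

Binary search finds 32 at index 8 after 2 comparisons. The search repeatedly halves the search space by comparing with the middle element.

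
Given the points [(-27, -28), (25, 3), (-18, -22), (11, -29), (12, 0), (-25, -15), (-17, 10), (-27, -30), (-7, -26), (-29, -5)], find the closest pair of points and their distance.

Computing all pairwise distances among 10 points:

d((-27, -28), (25, 3)) = 60.5392
d((-27, -28), (-18, -22)) = 10.8167
d((-27, -28), (11, -29)) = 38.0132
d((-27, -28), (12, 0)) = 48.0104
d((-27, -28), (-25, -15)) = 13.1529
d((-27, -28), (-17, 10)) = 39.2938
d((-27, -28), (-27, -30)) = 2.0 <-- minimum
d((-27, -28), (-7, -26)) = 20.0998
d((-27, -28), (-29, -5)) = 23.0868
d((25, 3), (-18, -22)) = 49.7393
d((25, 3), (11, -29)) = 34.9285
d((25, 3), (12, 0)) = 13.3417
d((25, 3), (-25, -15)) = 53.1413
d((25, 3), (-17, 10)) = 42.5793
d((25, 3), (-27, -30)) = 61.5873
d((25, 3), (-7, -26)) = 43.1856
d((25, 3), (-29, -5)) = 54.5894
d((-18, -22), (11, -29)) = 29.8329
d((-18, -22), (12, 0)) = 37.2022
d((-18, -22), (-25, -15)) = 9.8995
d((-18, -22), (-17, 10)) = 32.0156
d((-18, -22), (-27, -30)) = 12.0416
d((-18, -22), (-7, -26)) = 11.7047
d((-18, -22), (-29, -5)) = 20.2485
d((11, -29), (12, 0)) = 29.0172
d((11, -29), (-25, -15)) = 38.6264
d((11, -29), (-17, 10)) = 48.0104
d((11, -29), (-27, -30)) = 38.0132
d((11, -29), (-7, -26)) = 18.2483
d((11, -29), (-29, -5)) = 46.6476
d((12, 0), (-25, -15)) = 39.9249
d((12, 0), (-17, 10)) = 30.6757
d((12, 0), (-27, -30)) = 49.2037
d((12, 0), (-7, -26)) = 32.2025
d((12, 0), (-29, -5)) = 41.3038
d((-25, -15), (-17, 10)) = 26.2488
d((-25, -15), (-27, -30)) = 15.1327
d((-25, -15), (-7, -26)) = 21.095
d((-25, -15), (-29, -5)) = 10.7703
d((-17, 10), (-27, -30)) = 41.2311
d((-17, 10), (-7, -26)) = 37.3631
d((-17, 10), (-29, -5)) = 19.2094
d((-27, -30), (-7, -26)) = 20.3961
d((-27, -30), (-29, -5)) = 25.0799
d((-7, -26), (-29, -5)) = 30.4138

Closest pair: (-27, -28) and (-27, -30) with distance 2.0

The closest pair is (-27, -28) and (-27, -30) with Euclidean distance 2.0. For 10 points, brute-force pairwise comparison is shown above. For large n, the divide-and-conquer algorithm (sort by x, recurse on halves, check the dividing strip) achieves O(n log n).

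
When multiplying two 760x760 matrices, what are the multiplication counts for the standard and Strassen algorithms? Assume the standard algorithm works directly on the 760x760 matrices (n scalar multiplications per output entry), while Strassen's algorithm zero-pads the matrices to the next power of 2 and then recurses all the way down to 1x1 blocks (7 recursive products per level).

Matrix multiplication for 760x760 matrices:

Strassen's algorithm requires power-of-2 dimensions. Pad 760x760 to 1024x1024 (next power of 2).

Standard algorithm: 760^3 = 438976000 multiplications
Strassen's algorithm: 7^(log2(1024)) = 7^10 = 282475249 multiplications
Savings: 438976000 - 282475249 = 156500751 multiplications

Standard: 438976000 multiplications (760^3). Strassen: 282475249 multiplications (7^10, after padding to 1024x1024). Strassen reduces 8 recursive multiplications to 7 at each level.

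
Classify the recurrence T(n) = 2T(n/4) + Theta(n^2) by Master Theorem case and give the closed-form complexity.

Master Theorem for T(n) = 2T(n/4) + O(n^2):

a = 2, b = 4, c = 2
log_b(a) = log_4(2) = 0.5000

Case 3: c = 2 > log_4(2) = 0.5000
T(n) = O(n^2) = O(n^2)

For T(n) = 2T(n/4) + O(n^2): log_4(2) = 0.5000. This is Case 3 of the Master Theorem (c > log_b(a), work dominated by root), giving O(n^2).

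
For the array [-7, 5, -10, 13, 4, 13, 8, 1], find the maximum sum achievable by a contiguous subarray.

Using Kadane's algorithm on [-7, 5, -10, 13, 4, 13, 8, 1]:

Scanning through the array:
Position 1 (value 5): max_ending_here = 5, max_so_far = 5
Position 2 (value -10): max_ending_here = -5, max_so_far = 5
Position 3 (value 13): max_ending_here = 13, max_so_far = 13
Position 4 (value 4): max_ending_here = 17, max_so_far = 17
Position 5 (value 13): max_ending_here = 30, max_so_far = 30
Position 6 (value 8): max_ending_here = 38, max_so_far = 38
Position 7 (value 1): max_ending_here = 39, max_so_far = 39

Maximum subarray: [13, 4, 13, 8, 1]
Maximum sum: 39

The maximum subarray is [13, 4, 13, 8, 1] with sum 39. This subarray runs from index 3 to index 7.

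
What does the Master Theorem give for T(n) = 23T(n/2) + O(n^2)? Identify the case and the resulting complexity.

Master Theorem for T(n) = 23T(n/2) + O(n^2):

a = 23, b = 2, c = 2
log_b(a) = log_2(23) = 4.5236

Case 1: c = 2 < log_2(23) = 4.5236
T(n) = O(n^(log_2 23))

For T(n) = 23T(n/2) + O(n^2): log_2(23) = 4.5236. This is Case 1 of the Master Theorem (c < log_b(a), work dominated by leaves), giving O(n^(log_2 23)).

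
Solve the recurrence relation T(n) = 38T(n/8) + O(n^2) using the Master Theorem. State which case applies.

Master Theorem for T(n) = 38T(n/8) + O(n^2):

a = 38, b = 8, c = 2
log_b(a) = log_8(38) = 1.7493

Case 3: c = 2 > log_8(38) = 1.7493
T(n) = O(n^2) = O(n^2)

For T(n) = 38T(n/8) + O(n^2): log_8(38) = 1.7493. This is Case 3 of the Master Theorem (c > log_b(a), work dominated by root), giving O(n^2).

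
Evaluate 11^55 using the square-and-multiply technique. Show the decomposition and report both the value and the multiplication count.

Computing 11^55 by squaring (build up from 11^1; each line after the first costs one multiplication):

11^1 = 11
11^2 = (11^1)^2 = 11^2 = 121
11^3 = 11 * 11^2 = 11 * 121 = 1331
11^6 = (11^3)^2 = 1331^2 = 1771561
11^12 = (11^6)^2 = 1771561^2 = 3138428376721
11^13 = 11 * 11^12 = 11 * 3138428376721 = 34522712143931
11^26 = (11^13)^2 = 34522712143931^2 = 1191817653772720942460132761
11^27 = 11 * 11^26 = 11 * 1191817653772720942460132761 = 13109994191499930367061460371
11^54 = (11^27)^2 = 13109994191499930367061460371^2 = 171871947701161912897410416779483616222663749691203457641
11^55 = 11 * 11^54 = 11 * 171871947701161912897410416779483616222663749691203457641 = 1890591424712781041871514584574319778449301246603238034051

Result: 1890591424712781041871514584574319778449301246603238034051
Multiplications needed: 9 (9 lines after 11^1)

11^55 = 1890591424712781041871514584574319778449301246603238034051. Using exponentiation by squaring, this requires 9 multiplications. The key idea: if the exponent is even, square the half-power; if odd, multiply by the base once.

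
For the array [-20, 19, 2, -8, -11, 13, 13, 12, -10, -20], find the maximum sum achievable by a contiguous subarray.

Using Kadane's algorithm on [-20, 19, 2, -8, -11, 13, 13, 12, -10, -20]:

Scanning through the array:
Position 1 (value 19): max_ending_here = 19, max_so_far = 19
Position 2 (value 2): max_ending_here = 21, max_so_far = 21
Position 3 (value -8): max_ending_here = 13, max_so_far = 21
Position 4 (value -11): max_ending_here = 2, max_so_far = 21
Position 5 (value 13): max_ending_here = 15, max_so_far = 21
Position 6 (value 13): max_ending_here = 28, max_so_far = 28
Position 7 (value 12): max_ending_here = 40, max_so_far = 40
Position 8 (value -10): max_ending_here = 30, max_so_far = 40
Position 9 (value -20): max_ending_here = 10, max_so_far = 40

Maximum subarray: [19, 2, -8, -11, 13, 13, 12]
Maximum sum: 40

The maximum subarray is [19, 2, -8, -11, 13, 13, 12] with sum 40. This subarray runs from index 1 to index 7.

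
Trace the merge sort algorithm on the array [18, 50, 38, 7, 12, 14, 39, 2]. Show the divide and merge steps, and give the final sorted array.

Merge sort trace:

Split: [18, 50, 38, 7, 12, 14, 39, 2] -> [18, 50, 38, 7] and [12, 14, 39, 2]
  Split: [18, 50, 38, 7] -> [18, 50] and [38, 7]
    Split: [18, 50] -> [18] and [50]
    Merge: [18] + [50] -> [18, 50]
    Split: [38, 7] -> [38] and [7]
    Merge: [38] + [7] -> [7, 38]
  Merge: [18, 50] + [7, 38] -> [7, 18, 38, 50]
  Split: [12, 14, 39, 2] -> [12, 14] and [39, 2]
    Split: [12, 14] -> [12] and [14]
    Merge: [12] + [14] -> [12, 14]
    Split: [39, 2] -> [39] and [2]
    Merge: [39] + [2] -> [2, 39]
  Merge: [12, 14] + [2, 39] -> [2, 12, 14, 39]
Merge: [7, 18, 38, 50] + [2, 12, 14, 39] -> [2, 7, 12, 14, 18, 38, 39, 50]

Final sorted array: [2, 7, 12, 14, 18, 38, 39, 50]

The merge sort proceeds by recursively splitting the array and merging sorted halves.
After all merges, the sorted array is [2, 7, 12, 14, 18, 38, 39, 50].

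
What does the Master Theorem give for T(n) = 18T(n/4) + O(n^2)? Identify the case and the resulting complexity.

Master Theorem for T(n) = 18T(n/4) + O(n^2):

a = 18, b = 4, c = 2
log_b(a) = log_4(18) = 2.0850

Case 1: c = 2 < log_4(18) = 2.0850
T(n) = O(n^(log_4 18))

For T(n) = 18T(n/4) + O(n^2): log_4(18) = 2.0850. This is Case 1 of the Master Theorem (c < log_b(a), work dominated by leaves), giving O(n^(log_4 18)).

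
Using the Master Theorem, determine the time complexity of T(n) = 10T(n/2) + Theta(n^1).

Master Theorem for T(n) = 10T(n/2) + O(n^1):

a = 10, b = 2, c = 1
log_b(a) = log_2(10) = 3.3219

Case 1: c = 1 < log_2(10) = 3.3219
T(n) = O(n^(log_2 10))

For T(n) = 10T(n/2) + O(n^1): log_2(10) = 3.3219. This is Case 1 of the Master Theorem (c < log_b(a), work dominated by leaves), giving O(n^(log_2 10)).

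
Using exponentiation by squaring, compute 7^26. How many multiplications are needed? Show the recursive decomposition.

Computing 7^26 by squaring (build up from 7^1; each line after the first costs one multiplication):

7^1 = 7
7^2 = (7^1)^2 = 7^2 = 49
7^3 = 7 * 7^2 = 7 * 49 = 343
7^6 = (7^3)^2 = 343^2 = 117649
7^12 = (7^6)^2 = 117649^2 = 13841287201
7^13 = 7 * 7^12 = 7 * 13841287201 = 96889010407
7^26 = (7^13)^2 = 96889010407^2 = 9387480337647754305649

Result: 9387480337647754305649
Multiplications needed: 6 (6 lines after 7^1)

7^26 = 9387480337647754305649. Using exponentiation by squaring, this requires 6 multiplications. The key idea: if the exponent is even, square the half-power; if odd, multiply by the base once.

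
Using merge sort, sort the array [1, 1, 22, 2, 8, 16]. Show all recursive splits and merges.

Merge sort trace:

Split: [1, 1, 22, 2, 8, 16] -> [1, 1, 22] and [2, 8, 16]
  Split: [1, 1, 22] -> [1] and [1, 22]
    Split: [1, 22] -> [1] and [22]
    Merge: [1] + [22] -> [1, 22]
  Merge: [1] + [1, 22] -> [1, 1, 22]
  Split: [2, 8, 16] -> [2] and [8, 16]
    Split: [8, 16] -> [8] and [16]
    Merge: [8] + [16] -> [8, 16]
  Merge: [2] + [8, 16] -> [2, 8, 16]
Merge: [1, 1, 22] + [2, 8, 16] -> [1, 1, 2, 8, 16, 22]

Final sorted array: [1, 1, 2, 8, 16, 22]

The merge sort proceeds by recursively splitting the array and merging sorted halves.
After all merges, the sorted array is [1, 1, 2, 8, 16, 22].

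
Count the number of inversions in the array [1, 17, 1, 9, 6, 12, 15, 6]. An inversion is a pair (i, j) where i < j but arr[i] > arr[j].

Finding inversions in [1, 17, 1, 9, 6, 12, 15, 6]:

(1, 2): arr[1]=17 > arr[2]=1
(1, 3): arr[1]=17 > arr[3]=9
(1, 4): arr[1]=17 > arr[4]=6
(1, 5): arr[1]=17 > arr[5]=12
(1, 6): arr[1]=17 > arr[6]=15
(1, 7): arr[1]=17 > arr[7]=6
(3, 4): arr[3]=9 > arr[4]=6
(3, 7): arr[3]=9 > arr[7]=6
(5, 7): arr[5]=12 > arr[7]=6
(6, 7): arr[6]=15 > arr[7]=6

Total inversions: 10

The array has 10 inversion(s): (1,2), (1,3), (1,4), (1,5), (1,6), (1,7), (3,4), (3,7), (5,7), (6,7). Each pair (i,j) satisfies i < j and arr[i] > arr[j].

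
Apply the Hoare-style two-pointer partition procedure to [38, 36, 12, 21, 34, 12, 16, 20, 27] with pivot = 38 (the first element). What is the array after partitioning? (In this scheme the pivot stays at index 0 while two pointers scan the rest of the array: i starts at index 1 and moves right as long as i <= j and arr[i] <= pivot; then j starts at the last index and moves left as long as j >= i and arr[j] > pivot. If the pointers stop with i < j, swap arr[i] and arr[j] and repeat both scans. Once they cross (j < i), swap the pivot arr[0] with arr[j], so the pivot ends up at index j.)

Hoare-style two-pointer partition with pivot = 38:

Initial array: [38, 36, 12, 21, 34, 12, 16, 20, 27]

Pointers start at i = 1, j = 8.
i ends at 9, j ends at 8: the pointers have crossed (j < i), so scanning stops.

Swap pivot arr[0] with arr[8] to place pivot at position 8: [27, 36, 12, 21, 34, 12, 16, 20, 38]
Pivot position: 8

After partitioning with pivot 38, the array becomes [27, 36, 12, 21, 34, 12, 16, 20, 38]. The pivot is placed at index 8. All elements to the left of the pivot are <= 38, and all elements to the right are > 38.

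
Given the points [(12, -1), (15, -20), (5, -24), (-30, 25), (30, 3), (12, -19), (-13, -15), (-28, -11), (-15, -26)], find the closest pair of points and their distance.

Computing all pairwise distances among 9 points:

d((12, -1), (15, -20)) = 19.2354
d((12, -1), (5, -24)) = 24.0416
d((12, -1), (-30, 25)) = 49.3964
d((12, -1), (30, 3)) = 18.4391
d((12, -1), (12, -19)) = 18.0
d((12, -1), (-13, -15)) = 28.6531
d((12, -1), (-28, -11)) = 41.2311
d((12, -1), (-15, -26)) = 36.7967
d((15, -20), (5, -24)) = 10.7703
d((15, -20), (-30, 25)) = 63.6396
d((15, -20), (30, 3)) = 27.4591
d((15, -20), (12, -19)) = 3.1623 <-- minimum
d((15, -20), (-13, -15)) = 28.4429
d((15, -20), (-28, -11)) = 43.9318
d((15, -20), (-15, -26)) = 30.5941
d((5, -24), (-30, 25)) = 60.2163
d((5, -24), (30, 3)) = 36.7967
d((5, -24), (12, -19)) = 8.6023
d((5, -24), (-13, -15)) = 20.1246
d((5, -24), (-28, -11)) = 35.4683
d((5, -24), (-15, -26)) = 20.0998
d((-30, 25), (30, 3)) = 63.9062
d((-30, 25), (12, -19)) = 60.8276
d((-30, 25), (-13, -15)) = 43.4626
d((-30, 25), (-28, -11)) = 36.0555
d((-30, 25), (-15, -26)) = 53.1601
d((30, 3), (12, -19)) = 28.4253
d((30, 3), (-13, -15)) = 46.6154
d((30, 3), (-28, -11)) = 59.6657
d((30, 3), (-15, -26)) = 53.535
d((12, -19), (-13, -15)) = 25.318
d((12, -19), (-28, -11)) = 40.7922
d((12, -19), (-15, -26)) = 27.8927
d((-13, -15), (-28, -11)) = 15.5242
d((-13, -15), (-15, -26)) = 11.1803
d((-28, -11), (-15, -26)) = 19.8494

Closest pair: (15, -20) and (12, -19) with distance 3.1623

The closest pair is (15, -20) and (12, -19) with Euclidean distance 3.1623. For 9 points, brute-force pairwise comparison is shown above. For large n, the divide-and-conquer algorithm (sort by x, recurse on halves, check the dividing strip) achieves O(n log n).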